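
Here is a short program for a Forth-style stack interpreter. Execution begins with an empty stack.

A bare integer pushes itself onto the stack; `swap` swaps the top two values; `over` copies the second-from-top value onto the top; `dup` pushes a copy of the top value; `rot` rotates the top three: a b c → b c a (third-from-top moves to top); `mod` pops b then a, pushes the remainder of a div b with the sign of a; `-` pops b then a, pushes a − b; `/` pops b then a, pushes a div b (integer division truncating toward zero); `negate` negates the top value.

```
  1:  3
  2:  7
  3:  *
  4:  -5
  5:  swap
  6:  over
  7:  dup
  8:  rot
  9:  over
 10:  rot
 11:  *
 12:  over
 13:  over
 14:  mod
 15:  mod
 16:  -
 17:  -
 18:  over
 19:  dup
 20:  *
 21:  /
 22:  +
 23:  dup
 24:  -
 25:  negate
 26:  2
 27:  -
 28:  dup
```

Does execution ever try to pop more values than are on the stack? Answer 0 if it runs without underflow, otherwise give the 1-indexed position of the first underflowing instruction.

0

3      : [3]
7      : [3, 7]
*      : [21]
-5     : [21, -5]
swap   : [-5, 21]
over   : [-5, 21, -5]
dup    : [-5, 21, -5, -5]
rot    : [-5, -5, -5, 21]
over   : [-5, -5, -5, 21, -5]
rot    : [-5, -5, 21, -5, -5]
*      : [-5, -5, 21, 25]
over   : [-5, -5, 21, 25, 21]
over   : [-5, -5, 21, 25, 21, 25]
mod    : [-5, -5, 21, 25, 21]
mod    : [-5, -5, 21, 4]
-      : [-5, -5, 17]
-      : [-5, -22]
over   : [-5, -22, -5]
dup    : [-5, -22, -5, -5]
*      : [-5, -22, 25]
/      : [-5, 0]
+      : [-5]
dup    : [-5, -5]
-      : [0]
negate : [0]
2      : [0, 2]
-      : [-2]
dup    : [-2, -2]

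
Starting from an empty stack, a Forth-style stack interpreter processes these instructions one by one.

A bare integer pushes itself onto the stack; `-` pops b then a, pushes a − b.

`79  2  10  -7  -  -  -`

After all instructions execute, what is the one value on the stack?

79  [79]
2   [79, 2]
10  [79, 2, 10]
-7  [79, 2, 10, -7]
-   [79, 2, 17]
-   [79, -15]
-   [94]

94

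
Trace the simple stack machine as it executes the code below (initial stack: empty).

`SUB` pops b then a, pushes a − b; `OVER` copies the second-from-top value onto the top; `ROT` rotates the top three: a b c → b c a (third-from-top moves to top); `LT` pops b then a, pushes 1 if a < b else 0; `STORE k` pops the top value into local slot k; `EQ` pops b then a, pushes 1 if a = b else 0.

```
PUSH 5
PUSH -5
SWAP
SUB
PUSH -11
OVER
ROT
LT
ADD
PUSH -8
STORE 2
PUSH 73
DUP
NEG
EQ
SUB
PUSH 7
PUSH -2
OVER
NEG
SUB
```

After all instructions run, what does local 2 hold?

-8

PUSH 5   -> 5
PUSH -5  -> 5 -5
SWAP     -> -5 5
SUB      -> -10
PUSH -11 -> -10 -11
OVER     -> -10 -11 -10
ROT      -> -11 -10 -10
LT       -> -11 0
ADD      -> -11
PUSH -8  -> -11 -8
STORE 2  -> -11
PUSH 73  -> -11 73
DUP      -> -11 73 73
NEG      -> -11 73 -73
EQ       -> -11 0
SUB      -> -11
PUSH 7   -> -11 7
PUSH -2  -> -11 7 -2
OVER     -> -11 7 -2 7
NEG      -> -11 7 -2 -7
SUB      -> -11 7 5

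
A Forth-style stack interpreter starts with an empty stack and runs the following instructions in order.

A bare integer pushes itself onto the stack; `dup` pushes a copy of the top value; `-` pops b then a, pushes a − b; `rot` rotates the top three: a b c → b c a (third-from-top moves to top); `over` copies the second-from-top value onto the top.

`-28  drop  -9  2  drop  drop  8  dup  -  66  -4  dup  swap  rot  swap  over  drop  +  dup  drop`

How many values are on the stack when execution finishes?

-28  : -28
drop : (empty)
-9   : -9
2    : -9 2
drop : -9
drop : (empty)
8    : 8
dup  : 8 8
-    : 0
66   : 0 66
-4   : 0 66 -4
dup  : 0 66 -4 -4
swap : 0 66 -4 -4
rot  : 0 -4 -4 66
swap : 0 -4 66 -4
over : 0 -4 66 -4 66
drop : 0 -4 66 -4
+    : 0 -4 62
dup  : 0 -4 62 62
drop : 0 -4 62

3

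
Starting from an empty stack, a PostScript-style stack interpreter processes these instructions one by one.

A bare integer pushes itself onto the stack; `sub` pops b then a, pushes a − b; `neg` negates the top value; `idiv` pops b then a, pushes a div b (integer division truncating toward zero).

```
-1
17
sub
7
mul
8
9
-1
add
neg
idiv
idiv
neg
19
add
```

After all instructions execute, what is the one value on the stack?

-1    [-1]
17    [-1, 17]
sub   [-18]
7     [-18, 7]
mul   [-126]
8     [-126, 8]
9     [-126, 8, 9]
-1    [-126, 8, 9, -1]
add   [-126, 8, 8]
neg   [-126, 8, -8]
idiv  [-126, -1]
idiv  [126]
neg   [-126]
19    [-126, 19]
add   [-107]

-107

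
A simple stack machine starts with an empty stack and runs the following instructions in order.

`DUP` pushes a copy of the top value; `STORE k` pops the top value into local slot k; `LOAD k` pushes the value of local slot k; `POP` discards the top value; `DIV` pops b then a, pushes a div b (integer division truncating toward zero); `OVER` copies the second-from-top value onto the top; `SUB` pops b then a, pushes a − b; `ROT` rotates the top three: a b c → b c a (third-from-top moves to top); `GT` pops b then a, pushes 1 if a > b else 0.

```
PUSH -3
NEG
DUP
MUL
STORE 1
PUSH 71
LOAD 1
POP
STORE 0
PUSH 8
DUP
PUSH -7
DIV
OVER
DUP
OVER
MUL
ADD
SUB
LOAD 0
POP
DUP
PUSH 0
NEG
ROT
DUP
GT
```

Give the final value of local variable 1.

9

PUSH -3 → -3
NEG     → 3
DUP     → 3 3
MUL     → 9
STORE 1 → (empty)
PUSH 71 → 71
LOAD 1  → 71 9
POP     → 71
STORE 0 → (empty)
PUSH 8  → 8
DUP     → 8 8
PUSH -7 → 8 8 -7
DIV     → 8 -1
OVER    → 8 -1 8
DUP     → 8 -1 8 8
OVER    → 8 -1 8 8 8
MUL     → 8 -1 8 64
ADD     → 8 -1 72
SUB     → 8 -73
LOAD 0  → 8 -73 71
POP     → 8 -73
DUP     → 8 -73 -73
PUSH 0  → 8 -73 -73 0
NEG     → 8 -73 -73 0
ROT     → 8 -73 0 -73
DUP     → 8 -73 0 -73 -73
GT      → 8 -73 0 0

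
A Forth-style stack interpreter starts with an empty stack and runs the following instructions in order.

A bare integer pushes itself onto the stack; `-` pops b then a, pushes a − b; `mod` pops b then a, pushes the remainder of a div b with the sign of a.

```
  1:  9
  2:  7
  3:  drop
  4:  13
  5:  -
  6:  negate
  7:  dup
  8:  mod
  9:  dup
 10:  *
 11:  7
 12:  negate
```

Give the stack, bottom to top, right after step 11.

[0, 7]

9       9
7       9 7
drop    9
13      9 13
-       -4
negate  4
dup     4 4
mod     0
dup     0 0
*       0
7       0 7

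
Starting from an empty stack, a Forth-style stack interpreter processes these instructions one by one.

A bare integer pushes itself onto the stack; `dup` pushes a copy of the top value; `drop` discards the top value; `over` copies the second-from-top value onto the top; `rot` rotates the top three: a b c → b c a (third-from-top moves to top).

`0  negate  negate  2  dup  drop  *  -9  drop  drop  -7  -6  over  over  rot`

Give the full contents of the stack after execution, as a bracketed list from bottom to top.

0      → 0
negate → 0
negate → 0
2      → 0 2
dup    → 0 2 2
drop   → 0 2
*      → 0
-9     → 0 -9
drop   → 0
drop   → (empty)
-7     → -7
-6     → -7 -6
over   → -7 -6 -7
over   → -7 -6 -7 -6
rot    → -7 -7 -6 -6

[-7, -7, -6, -6]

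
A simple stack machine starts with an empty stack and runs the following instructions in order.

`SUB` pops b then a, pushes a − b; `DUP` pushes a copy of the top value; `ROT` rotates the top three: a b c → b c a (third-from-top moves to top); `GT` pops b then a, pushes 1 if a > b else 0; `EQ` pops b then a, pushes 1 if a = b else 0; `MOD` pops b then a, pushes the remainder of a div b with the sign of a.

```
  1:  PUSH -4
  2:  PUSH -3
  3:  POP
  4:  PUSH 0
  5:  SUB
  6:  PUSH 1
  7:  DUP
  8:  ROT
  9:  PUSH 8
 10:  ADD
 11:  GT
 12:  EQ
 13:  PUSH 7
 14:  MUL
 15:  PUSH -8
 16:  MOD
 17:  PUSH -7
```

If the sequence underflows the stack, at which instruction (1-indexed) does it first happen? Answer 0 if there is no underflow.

PUSH -4  [-4]
PUSH -3  [-4, -3]
POP      [-4]
PUSH 0   [-4, 0]
SUB      [-4]
PUSH 1   [-4, 1]
DUP      [-4, 1, 1]
ROT      [1, 1, -4]
PUSH 8   [1, 1, -4, 8]
ADD      [1, 1, 4]
GT       [1, 0]
EQ       [0]
PUSH 7   [0, 7]
MUL      [0]
PUSH -8  [0, -8]
MOD      [0]
PUSH -7  [0, -7]

0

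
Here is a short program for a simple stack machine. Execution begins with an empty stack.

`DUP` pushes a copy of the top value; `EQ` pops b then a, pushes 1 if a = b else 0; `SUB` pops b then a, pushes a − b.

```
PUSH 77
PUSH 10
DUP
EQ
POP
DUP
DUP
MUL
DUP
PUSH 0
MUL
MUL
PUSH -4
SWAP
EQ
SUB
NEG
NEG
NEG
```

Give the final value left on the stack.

PUSH 77 -> 77
PUSH 10 -> 77 10
DUP     -> 77 10 10
EQ      -> 77 1
POP     -> 77
DUP     -> 77 77
DUP     -> 77 77 77
MUL     -> 77 5929
DUP     -> 77 5929 5929
PUSH 0  -> 77 5929 5929 0
MUL     -> 77 5929 0
MUL     -> 77 0
PUSH -4 -> 77 0 -4
SWAP    -> 77 -4 0
EQ      -> 77 0
SUB     -> 77
NEG     -> -77
NEG     -> 77
NEG     -> -77

-77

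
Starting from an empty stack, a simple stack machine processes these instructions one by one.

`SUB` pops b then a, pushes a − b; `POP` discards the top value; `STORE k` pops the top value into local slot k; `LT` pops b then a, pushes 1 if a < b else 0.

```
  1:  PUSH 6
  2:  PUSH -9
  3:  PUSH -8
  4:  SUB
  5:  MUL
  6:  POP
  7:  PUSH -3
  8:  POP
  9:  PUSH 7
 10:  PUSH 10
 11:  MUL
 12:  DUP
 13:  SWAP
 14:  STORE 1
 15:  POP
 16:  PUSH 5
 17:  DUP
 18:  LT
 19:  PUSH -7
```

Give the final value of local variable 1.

PUSH 6  -> 6
PUSH -9 -> 6 -9
PUSH -8 -> 6 -9 -8
SUB     -> 6 -1
MUL     -> -6
POP     -> (empty)
PUSH -3 -> -3
POP     -> (empty)
PUSH 7  -> 7
PUSH 10 -> 7 10
MUL     -> 70
DUP     -> 70 70
SWAP    -> 70 70
STORE 1 -> 70
POP     -> (empty)
PUSH 5  -> 5
DUP     -> 5 5
LT      -> 0
PUSH -7 -> 0 -7

70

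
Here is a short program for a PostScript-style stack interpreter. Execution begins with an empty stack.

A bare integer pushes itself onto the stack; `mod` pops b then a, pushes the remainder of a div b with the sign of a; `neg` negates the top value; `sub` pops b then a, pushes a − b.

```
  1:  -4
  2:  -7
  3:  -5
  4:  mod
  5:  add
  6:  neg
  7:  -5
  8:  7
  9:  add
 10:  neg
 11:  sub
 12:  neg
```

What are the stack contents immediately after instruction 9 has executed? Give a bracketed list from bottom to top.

-4  → [-4]
-7  → [-4, -7]
-5  → [-4, -7, -5]
mod → [-4, -2]
add → [-6]
neg → [6]
-5  → [6, -5]
7   → [6, -5, 7]
add → [6, 2]

[6, 2]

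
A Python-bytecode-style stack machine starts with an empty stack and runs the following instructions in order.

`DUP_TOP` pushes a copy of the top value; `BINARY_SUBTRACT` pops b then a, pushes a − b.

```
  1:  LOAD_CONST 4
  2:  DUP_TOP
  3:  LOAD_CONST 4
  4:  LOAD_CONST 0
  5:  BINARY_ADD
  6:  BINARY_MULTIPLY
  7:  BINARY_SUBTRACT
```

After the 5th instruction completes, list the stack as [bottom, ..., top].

[4, 4, 4]

LOAD_CONST 4 -> [4]
DUP_TOP      -> [4, 4]
LOAD_CONST 4 -> [4, 4, 4]
LOAD_CONST 0 -> [4, 4, 4, 0]
BINARY_ADD   -> [4, 4, 4]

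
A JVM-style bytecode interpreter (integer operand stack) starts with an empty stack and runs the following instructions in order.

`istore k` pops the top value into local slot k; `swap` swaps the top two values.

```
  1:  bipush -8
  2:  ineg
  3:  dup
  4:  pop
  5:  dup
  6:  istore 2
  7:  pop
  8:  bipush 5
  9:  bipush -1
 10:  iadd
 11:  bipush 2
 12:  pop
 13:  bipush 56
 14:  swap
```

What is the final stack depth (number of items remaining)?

bipush -8  -8
ineg       8
dup        8 8
pop        8
dup        8 8
istore 2   8
pop        (empty)
bipush 5   5
bipush -1  5 -1
iadd       4
bipush 2   4 2
pop        4
bipush 56  4 56
swap       56 4

2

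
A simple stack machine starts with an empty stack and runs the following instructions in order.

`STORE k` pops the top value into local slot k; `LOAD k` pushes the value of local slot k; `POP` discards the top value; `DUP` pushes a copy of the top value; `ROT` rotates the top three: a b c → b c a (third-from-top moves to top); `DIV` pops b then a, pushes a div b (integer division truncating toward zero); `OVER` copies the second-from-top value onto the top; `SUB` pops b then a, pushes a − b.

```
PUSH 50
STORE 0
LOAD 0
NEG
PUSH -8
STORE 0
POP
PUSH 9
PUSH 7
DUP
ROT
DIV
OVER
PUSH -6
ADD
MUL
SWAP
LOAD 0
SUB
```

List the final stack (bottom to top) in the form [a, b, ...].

[0, 15]

PUSH 50 -> [50]
STORE 0 -> []
LOAD 0  -> [50]
NEG     -> [-50]
PUSH -8 -> [-50, -8]
STORE 0 -> [-50]
POP     -> []
PUSH 9  -> [9]
PUSH 7  -> [9, 7]
DUP     -> [9, 7, 7]
ROT     -> [7, 7, 9]
DIV     -> [7, 0]
OVER    -> [7, 0, 7]
PUSH -6 -> [7, 0, 7, -6]
ADD     -> [7, 0, 1]
MUL     -> [7, 0]
SWAP    -> [0, 7]
LOAD 0  -> [0, 7, -8]
SUB     -> [0, 15]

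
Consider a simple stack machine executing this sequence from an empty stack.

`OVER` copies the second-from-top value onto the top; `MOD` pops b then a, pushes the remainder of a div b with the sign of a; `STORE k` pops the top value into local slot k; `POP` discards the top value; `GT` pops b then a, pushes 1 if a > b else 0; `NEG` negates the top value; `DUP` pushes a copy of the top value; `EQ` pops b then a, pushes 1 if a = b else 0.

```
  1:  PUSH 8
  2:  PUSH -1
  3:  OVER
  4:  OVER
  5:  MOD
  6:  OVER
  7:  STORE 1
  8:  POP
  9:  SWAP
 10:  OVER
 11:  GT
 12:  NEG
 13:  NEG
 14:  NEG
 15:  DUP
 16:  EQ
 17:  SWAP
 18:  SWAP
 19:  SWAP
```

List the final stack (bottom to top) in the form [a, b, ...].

PUSH 8  → [8]
PUSH -1 → [8, -1]
OVER    → [8, -1, 8]
OVER    → [8, -1, 8, -1]
MOD     → [8, -1, 0]
OVER    → [8, -1, 0, -1]
STORE 1 → [8, -1, 0]
POP     → [8, -1]
SWAP    → [-1, 8]
OVER    → [-1, 8, -1]
GT      → [-1, 1]
NEG     → [-1, -1]
NEG     → [-1, 1]
NEG     → [-1, -1]
DUP     → [-1, -1, -1]
EQ      → [-1, 1]
SWAP    → [1, -1]
SWAP    → [-1, 1]
SWAP    → [1, -1]

[1, -1]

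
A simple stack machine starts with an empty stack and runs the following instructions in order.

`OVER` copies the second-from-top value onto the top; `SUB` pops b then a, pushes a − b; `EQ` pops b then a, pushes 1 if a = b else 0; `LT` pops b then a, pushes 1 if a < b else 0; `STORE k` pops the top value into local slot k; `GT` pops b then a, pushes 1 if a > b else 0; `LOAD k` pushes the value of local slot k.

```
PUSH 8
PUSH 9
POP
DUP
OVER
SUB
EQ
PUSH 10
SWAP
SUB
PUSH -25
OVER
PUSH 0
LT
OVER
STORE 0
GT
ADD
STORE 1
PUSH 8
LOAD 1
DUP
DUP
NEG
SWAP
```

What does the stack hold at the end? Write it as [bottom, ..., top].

[8, 10, -10, 10]

PUSH 8    8
PUSH 9    8 9
POP       8
DUP       8 8
OVER      8 8 8
SUB       8 0
EQ        0
PUSH 10   0 10
SWAP      10 0
SUB       10
PUSH -25  10 -25
OVER      10 -25 10
PUSH 0    10 -25 10 0
LT        10 -25 0
OVER      10 -25 0 -25
STORE 0   10 -25 0
GT        10 0
ADD       10
STORE 1   (empty)
PUSH 8    8
LOAD 1    8 10
DUP       8 10 10
DUP       8 10 10 10
NEG       8 10 10 -10
SWAP      8 10 -10 10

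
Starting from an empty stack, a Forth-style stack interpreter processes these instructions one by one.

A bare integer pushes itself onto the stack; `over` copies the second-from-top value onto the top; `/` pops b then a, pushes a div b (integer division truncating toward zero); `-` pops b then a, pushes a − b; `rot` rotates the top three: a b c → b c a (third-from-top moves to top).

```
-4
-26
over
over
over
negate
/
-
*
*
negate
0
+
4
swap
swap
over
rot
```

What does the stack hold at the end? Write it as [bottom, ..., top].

-4     -> [-4]
-26    -> [-4, -26]
over   -> [-4, -26, -4]
over   -> [-4, -26, -4, -26]
over   -> [-4, -26, -4, -26, -4]
negate -> [-4, -26, -4, -26, 4]
/      -> [-4, -26, -4, -6]
-      -> [-4, -26, 2]
*      -> [-4, -52]
*      -> [208]
negate -> [-208]
0      -> [-208, 0]
+      -> [-208]
4      -> [-208, 4]
swap   -> [4, -208]
swap   -> [-208, 4]
over   -> [-208, 4, -208]
rot    -> [4, -208, -208]

[4, -208, -208]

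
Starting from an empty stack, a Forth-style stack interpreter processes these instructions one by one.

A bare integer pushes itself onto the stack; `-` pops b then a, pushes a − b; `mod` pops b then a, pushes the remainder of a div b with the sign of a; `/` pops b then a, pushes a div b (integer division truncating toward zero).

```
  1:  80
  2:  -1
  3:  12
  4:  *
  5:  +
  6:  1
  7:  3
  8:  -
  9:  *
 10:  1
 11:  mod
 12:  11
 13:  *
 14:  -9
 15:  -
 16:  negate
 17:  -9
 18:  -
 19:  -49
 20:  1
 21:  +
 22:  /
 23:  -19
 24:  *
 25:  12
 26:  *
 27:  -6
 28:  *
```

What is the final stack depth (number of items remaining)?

80     : [80]
-1     : [80, -1]
12     : [80, -1, 12]
*      : [80, -12]
+      : [68]
1      : [68, 1]
3      : [68, 1, 3]
-      : [68, -2]
*      : [-136]
1      : [-136, 1]
mod    : [0]
11     : [0, 11]
*      : [0]
-9     : [0, -9]
-      : [9]
negate : [-9]
-9     : [-9, -9]
-      : [0]
-49    : [0, -49]
1      : [0, -49, 1]
+      : [0, -48]
/      : [0]
-19    : [0, -19]
*      : [0]
12     : [0, 12]
*      : [0]
-6     : [0, -6]
*      : [0]

1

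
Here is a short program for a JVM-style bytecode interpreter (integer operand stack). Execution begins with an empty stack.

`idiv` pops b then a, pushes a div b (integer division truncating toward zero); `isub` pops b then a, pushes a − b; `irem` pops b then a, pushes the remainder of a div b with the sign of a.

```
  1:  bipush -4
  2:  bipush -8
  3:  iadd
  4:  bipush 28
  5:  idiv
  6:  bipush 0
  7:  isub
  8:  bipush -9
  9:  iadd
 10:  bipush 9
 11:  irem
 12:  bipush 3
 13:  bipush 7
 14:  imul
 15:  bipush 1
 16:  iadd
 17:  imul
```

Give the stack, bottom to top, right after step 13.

bipush -4 : [-4]
bipush -8 : [-4, -8]
iadd      : [-12]
bipush 28 : [-12, 28]
idiv      : [0]
bipush 0  : [0, 0]
isub      : [0]
bipush -9 : [0, -9]
iadd      : [-9]
bipush 9  : [-9, 9]
irem      : [0]
bipush 3  : [0, 3]
bipush 7  : [0, 3, 7]

[0, 3, 7]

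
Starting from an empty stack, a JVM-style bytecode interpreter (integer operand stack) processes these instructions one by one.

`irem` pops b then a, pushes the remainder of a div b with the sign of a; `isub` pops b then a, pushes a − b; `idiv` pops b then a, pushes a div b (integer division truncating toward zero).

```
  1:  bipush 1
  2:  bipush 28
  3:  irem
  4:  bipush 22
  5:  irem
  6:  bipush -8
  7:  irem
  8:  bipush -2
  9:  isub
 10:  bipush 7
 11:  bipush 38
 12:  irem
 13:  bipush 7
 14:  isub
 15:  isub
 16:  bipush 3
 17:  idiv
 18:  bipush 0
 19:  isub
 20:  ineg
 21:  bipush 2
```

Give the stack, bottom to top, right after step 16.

[3, 3]

bipush 1  : 1
bipush 28 : 1 28
irem      : 1
bipush 22 : 1 22
irem      : 1
bipush -8 : 1 -8
irem      : 1
bipush -2 : 1 -2
isub      : 3
bipush 7  : 3 7
bipush 38 : 3 7 38
irem      : 3 7
bipush 7  : 3 7 7
isub      : 3 0
isub      : 3
bipush 3  : 3 3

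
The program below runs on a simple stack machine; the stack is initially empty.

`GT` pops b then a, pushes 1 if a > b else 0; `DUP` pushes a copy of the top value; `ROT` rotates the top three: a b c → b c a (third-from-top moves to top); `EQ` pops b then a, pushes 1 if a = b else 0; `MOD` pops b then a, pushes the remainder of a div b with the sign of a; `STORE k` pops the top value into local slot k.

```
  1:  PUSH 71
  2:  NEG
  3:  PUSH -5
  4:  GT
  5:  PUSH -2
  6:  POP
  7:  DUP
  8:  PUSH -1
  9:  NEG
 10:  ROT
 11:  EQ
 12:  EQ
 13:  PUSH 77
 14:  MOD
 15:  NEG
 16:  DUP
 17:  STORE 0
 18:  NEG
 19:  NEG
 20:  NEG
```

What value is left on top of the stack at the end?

1

PUSH 71 -> [71]
NEG     -> [-71]
PUSH -5 -> [-71, -5]
GT      -> [0]
PUSH -2 -> [0, -2]
POP     -> [0]
DUP     -> [0, 0]
PUSH -1 -> [0, 0, -1]
NEG     -> [0, 0, 1]
ROT     -> [0, 1, 0]
EQ      -> [0, 0]
EQ      -> [1]
PUSH 77 -> [1, 77]
MOD     -> [1]
NEG     -> [-1]
DUP     -> [-1, -1]
STORE 0 -> [-1]
NEG     -> [1]
NEG     -> [-1]
NEG     -> [1]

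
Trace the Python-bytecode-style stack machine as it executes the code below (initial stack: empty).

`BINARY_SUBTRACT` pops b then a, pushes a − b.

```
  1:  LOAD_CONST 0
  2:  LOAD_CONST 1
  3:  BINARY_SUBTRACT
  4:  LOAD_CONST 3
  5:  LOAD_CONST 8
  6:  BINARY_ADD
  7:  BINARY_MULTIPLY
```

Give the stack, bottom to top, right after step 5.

[-1, 3, 8]

LOAD_CONST 0     0
LOAD_CONST 1     0 1
BINARY_SUBTRACT  -1
LOAD_CONST 3     -1 3
LOAD_CONST 8     -1 3 8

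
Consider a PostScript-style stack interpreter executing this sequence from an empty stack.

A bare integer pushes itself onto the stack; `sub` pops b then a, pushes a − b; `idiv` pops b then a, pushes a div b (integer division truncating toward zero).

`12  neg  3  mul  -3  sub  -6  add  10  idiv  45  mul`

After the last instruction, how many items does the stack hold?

1

12   : 12
neg  : -12
3    : -12 3
mul  : -36
-3   : -36 -3
sub  : -33
-6   : -33 -6
add  : -39
10   : -39 10
idiv : -3
45   : -3 45
mul  : -135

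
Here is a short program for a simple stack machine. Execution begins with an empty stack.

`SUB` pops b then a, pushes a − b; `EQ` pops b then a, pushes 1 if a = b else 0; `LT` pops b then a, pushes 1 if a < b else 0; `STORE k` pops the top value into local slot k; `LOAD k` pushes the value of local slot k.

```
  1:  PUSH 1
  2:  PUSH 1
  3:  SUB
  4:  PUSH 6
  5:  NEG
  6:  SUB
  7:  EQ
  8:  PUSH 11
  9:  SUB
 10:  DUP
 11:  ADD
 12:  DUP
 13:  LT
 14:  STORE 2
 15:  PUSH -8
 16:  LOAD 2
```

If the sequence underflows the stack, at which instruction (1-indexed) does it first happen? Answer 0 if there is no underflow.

PUSH 1 -> 1
PUSH 1 -> 1 1
SUB    -> 0
PUSH 6 -> 0 6
NEG    -> 0 -6
SUB    -> 6
EQ  — needs 2 operands, stack has 1 → underflow

7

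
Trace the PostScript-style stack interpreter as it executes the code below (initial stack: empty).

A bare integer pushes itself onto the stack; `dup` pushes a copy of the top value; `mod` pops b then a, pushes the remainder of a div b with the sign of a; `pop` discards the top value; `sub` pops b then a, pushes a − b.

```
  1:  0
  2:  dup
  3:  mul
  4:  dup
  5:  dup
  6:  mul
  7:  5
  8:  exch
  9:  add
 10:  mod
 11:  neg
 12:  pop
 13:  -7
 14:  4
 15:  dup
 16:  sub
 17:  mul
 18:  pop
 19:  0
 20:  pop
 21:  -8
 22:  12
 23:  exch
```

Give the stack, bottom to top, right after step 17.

0    : 0
dup  : 0 0
mul  : 0
dup  : 0 0
dup  : 0 0 0
mul  : 0 0
5    : 0 0 5
exch : 0 5 0
add  : 0 5
mod  : 0
neg  : 0
pop  : (empty)
-7   : -7
4    : -7 4
dup  : -7 4 4
sub  : -7 0
mul  : 0

[0]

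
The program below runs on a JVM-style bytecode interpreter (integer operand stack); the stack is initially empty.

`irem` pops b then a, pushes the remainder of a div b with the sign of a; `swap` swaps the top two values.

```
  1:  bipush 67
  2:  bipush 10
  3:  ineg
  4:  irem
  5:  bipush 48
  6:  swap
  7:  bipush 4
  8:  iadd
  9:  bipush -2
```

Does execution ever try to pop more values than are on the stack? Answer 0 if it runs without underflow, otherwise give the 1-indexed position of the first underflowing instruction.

0

bipush 67 → 67
bipush 10 → 67 10
ineg      → 67 -10
irem      → 7
bipush 48 → 7 48
swap      → 48 7
bipush 4  → 48 7 4
iadd      → 48 11
bipush -2 → 48 11 -2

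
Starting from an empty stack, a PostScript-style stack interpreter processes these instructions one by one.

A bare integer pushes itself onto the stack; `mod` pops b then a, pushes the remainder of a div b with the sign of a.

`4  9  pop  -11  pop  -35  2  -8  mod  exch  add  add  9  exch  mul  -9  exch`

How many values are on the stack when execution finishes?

2

4     4
9     4 9
pop   4
-11   4 -11
pop   4
-35   4 -35
2     4 -35 2
-8    4 -35 2 -8
mod   4 -35 2
exch  4 2 -35
add   4 -33
add   -29
9     -29 9
exch  9 -29
mul   -261
-9    -261 -9
exch  -9 -261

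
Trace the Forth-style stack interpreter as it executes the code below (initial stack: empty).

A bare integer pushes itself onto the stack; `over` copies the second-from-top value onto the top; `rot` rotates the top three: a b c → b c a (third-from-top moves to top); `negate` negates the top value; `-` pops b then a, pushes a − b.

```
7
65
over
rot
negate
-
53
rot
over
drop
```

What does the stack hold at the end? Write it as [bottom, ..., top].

[14, 53, 65]

7      -> [7]
65     -> [7, 65]
over   -> [7, 65, 7]
rot    -> [65, 7, 7]
negate -> [65, 7, -7]
-      -> [65, 14]
53     -> [65, 14, 53]
rot    -> [14, 53, 65]
over   -> [14, 53, 65, 53]
drop   -> [14, 53, 65]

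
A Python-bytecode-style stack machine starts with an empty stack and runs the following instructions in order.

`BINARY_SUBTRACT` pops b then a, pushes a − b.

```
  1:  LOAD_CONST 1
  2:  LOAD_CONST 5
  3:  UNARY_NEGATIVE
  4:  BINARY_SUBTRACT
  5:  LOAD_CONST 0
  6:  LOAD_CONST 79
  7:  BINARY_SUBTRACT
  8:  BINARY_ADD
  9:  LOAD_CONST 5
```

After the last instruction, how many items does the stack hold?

LOAD_CONST 1     [1]
LOAD_CONST 5     [1, 5]
UNARY_NEGATIVE   [1, -5]
BINARY_SUBTRACT  [6]
LOAD_CONST 0     [6, 0]
LOAD_CONST 79    [6, 0, 79]
BINARY_SUBTRACT  [6, -79]
BINARY_ADD       [-73]
LOAD_CONST 5     [-73, 5]

2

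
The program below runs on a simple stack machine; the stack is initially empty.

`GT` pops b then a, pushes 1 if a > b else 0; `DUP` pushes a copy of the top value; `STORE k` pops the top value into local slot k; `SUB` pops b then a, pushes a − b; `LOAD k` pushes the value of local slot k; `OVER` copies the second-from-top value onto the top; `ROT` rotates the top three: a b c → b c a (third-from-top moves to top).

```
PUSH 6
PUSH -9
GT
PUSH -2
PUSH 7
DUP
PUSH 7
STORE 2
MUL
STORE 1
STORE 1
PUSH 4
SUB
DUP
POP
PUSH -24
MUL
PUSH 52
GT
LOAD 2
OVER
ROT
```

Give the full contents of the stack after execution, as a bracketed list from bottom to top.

[7, 1, 1]

PUSH 6   → [6]
PUSH -9  → [6, -9]
GT       → [1]
PUSH -2  → [1, -2]
PUSH 7   → [1, -2, 7]
DUP      → [1, -2, 7, 7]
PUSH 7   → [1, -2, 7, 7, 7]
STORE 2  → [1, -2, 7, 7]
MUL      → [1, -2, 49]
STORE 1  → [1, -2]
STORE 1  → [1]
PUSH 4   → [1, 4]
SUB      → [-3]
DUP      → [-3, -3]
POP      → [-3]
PUSH -24 → [-3, -24]
MUL      → [72]
PUSH 52  → [72, 52]
GT       → [1]
LOAD 2   → [1, 7]
OVER     → [1, 7, 1]
ROT      → [7, 1, 1]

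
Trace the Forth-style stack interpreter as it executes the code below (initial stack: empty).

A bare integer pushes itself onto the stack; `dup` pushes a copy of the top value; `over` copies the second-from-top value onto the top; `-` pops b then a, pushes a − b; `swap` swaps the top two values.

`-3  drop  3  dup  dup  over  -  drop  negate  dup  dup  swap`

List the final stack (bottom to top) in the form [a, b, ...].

-3     : [-3]
drop   : []
3      : [3]
dup    : [3, 3]
dup    : [3, 3, 3]
over   : [3, 3, 3, 3]
-      : [3, 3, 0]
drop   : [3, 3]
negate : [3, -3]
dup    : [3, -3, -3]
dup    : [3, -3, -3, -3]
swap   : [3, -3, -3, -3]

[3, -3, -3, -3]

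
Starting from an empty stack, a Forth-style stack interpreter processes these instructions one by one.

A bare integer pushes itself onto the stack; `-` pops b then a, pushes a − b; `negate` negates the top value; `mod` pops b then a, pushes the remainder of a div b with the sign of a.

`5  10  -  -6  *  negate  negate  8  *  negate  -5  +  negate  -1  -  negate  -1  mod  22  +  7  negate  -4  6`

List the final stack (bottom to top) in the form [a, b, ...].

5      : [5]
10     : [5, 10]
-      : [-5]
-6     : [-5, -6]
*      : [30]
negate : [-30]
negate : [30]
8      : [30, 8]
*      : [240]
negate : [-240]
-5     : [-240, -5]
+      : [-245]
negate : [245]
-1     : [245, -1]
-      : [246]
negate : [-246]
-1     : [-246, -1]
mod    : [0]
22     : [0, 22]
+      : [22]
7      : [22, 7]
negate : [22, -7]
-4     : [22, -7, -4]
6      : [22, -7, -4, 6]

[22, -7, -4, 6]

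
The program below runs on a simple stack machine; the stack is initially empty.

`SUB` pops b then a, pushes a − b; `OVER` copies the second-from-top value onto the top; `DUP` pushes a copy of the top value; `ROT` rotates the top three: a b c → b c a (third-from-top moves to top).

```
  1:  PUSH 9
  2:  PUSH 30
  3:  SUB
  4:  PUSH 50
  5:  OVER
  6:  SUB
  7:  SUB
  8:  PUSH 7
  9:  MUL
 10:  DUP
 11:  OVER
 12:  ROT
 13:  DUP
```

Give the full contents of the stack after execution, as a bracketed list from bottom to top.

PUSH 9  -> [9]
PUSH 30 -> [9, 30]
SUB     -> [-21]
PUSH 50 -> [-21, 50]
OVER    -> [-21, 50, -21]
SUB     -> [-21, 71]
SUB     -> [-92]
PUSH 7  -> [-92, 7]
MUL     -> [-644]
DUP     -> [-644, -644]
OVER    -> [-644, -644, -644]
ROT     -> [-644, -644, -644]
DUP     -> [-644, -644, -644, -644]

[-644, -644, -644, -644]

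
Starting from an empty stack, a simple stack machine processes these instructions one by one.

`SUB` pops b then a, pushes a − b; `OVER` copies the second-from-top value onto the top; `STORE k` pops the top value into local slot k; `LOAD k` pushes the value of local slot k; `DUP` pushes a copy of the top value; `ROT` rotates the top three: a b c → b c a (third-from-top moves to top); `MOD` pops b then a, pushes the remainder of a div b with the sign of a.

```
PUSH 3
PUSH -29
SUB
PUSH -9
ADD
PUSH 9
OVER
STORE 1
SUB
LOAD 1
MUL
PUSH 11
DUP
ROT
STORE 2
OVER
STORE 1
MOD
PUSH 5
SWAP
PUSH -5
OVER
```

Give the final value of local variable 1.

11

PUSH 3   → [3]
PUSH -29 → [3, -29]
SUB      → [32]
PUSH -9  → [32, -9]
ADD      → [23]
PUSH 9   → [23, 9]
OVER     → [23, 9, 23]
STORE 1  → [23, 9]
SUB      → [14]
LOAD 1   → [14, 23]
MUL      → [322]
PUSH 11  → [322, 11]
DUP      → [322, 11, 11]
ROT      → [11, 11, 322]
STORE 2  → [11, 11]
OVER     → [11, 11, 11]
STORE 1  → [11, 11]
MOD      → [0]
PUSH 5   → [0, 5]
SWAP     → [5, 0]
PUSH -5  → [5, 0, -5]
OVER     → [5, 0, -5, 0]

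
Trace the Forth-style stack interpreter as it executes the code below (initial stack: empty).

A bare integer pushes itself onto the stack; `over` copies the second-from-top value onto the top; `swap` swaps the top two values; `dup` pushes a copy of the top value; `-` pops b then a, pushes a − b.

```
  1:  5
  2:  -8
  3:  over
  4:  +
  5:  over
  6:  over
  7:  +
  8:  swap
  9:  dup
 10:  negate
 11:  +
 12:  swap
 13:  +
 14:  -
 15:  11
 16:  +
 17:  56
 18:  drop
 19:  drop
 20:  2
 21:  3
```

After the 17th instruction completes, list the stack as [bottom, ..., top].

5      -> 5
-8     -> 5 -8
over   -> 5 -8 5
+      -> 5 -3
over   -> 5 -3 5
over   -> 5 -3 5 -3
+      -> 5 -3 2
swap   -> 5 2 -3
dup    -> 5 2 -3 -3
negate -> 5 2 -3 3
+      -> 5 2 0
swap   -> 5 0 2
+      -> 5 2
-      -> 3
11     -> 3 11
+      -> 14
56     -> 14 56

[14, 56]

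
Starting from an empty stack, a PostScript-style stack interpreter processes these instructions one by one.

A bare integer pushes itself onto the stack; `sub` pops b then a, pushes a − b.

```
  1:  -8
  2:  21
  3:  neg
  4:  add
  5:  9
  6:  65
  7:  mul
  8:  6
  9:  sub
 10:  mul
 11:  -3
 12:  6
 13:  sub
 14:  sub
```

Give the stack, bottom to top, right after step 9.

-8  : [-8]
21  : [-8, 21]
neg : [-8, -21]
add : [-29]
9   : [-29, 9]
65  : [-29, 9, 65]
mul : [-29, 585]
6   : [-29, 585, 6]
sub : [-29, 579]

[-29, 579]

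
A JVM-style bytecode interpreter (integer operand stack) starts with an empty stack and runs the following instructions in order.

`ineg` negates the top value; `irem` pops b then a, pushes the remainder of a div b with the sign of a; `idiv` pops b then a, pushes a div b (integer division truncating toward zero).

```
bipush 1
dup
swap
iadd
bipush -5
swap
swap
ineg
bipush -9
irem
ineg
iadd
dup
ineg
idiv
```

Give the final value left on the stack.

-1

bipush 1  → 1
dup       → 1 1
swap      → 1 1
iadd      → 2
bipush -5 → 2 -5
swap      → -5 2
swap      → 2 -5
ineg      → 2 5
bipush -9 → 2 5 -9
irem      → 2 5
ineg      → 2 -5
iadd      → -3
dup       → -3 -3
ineg      → -3 3
idiv      → -1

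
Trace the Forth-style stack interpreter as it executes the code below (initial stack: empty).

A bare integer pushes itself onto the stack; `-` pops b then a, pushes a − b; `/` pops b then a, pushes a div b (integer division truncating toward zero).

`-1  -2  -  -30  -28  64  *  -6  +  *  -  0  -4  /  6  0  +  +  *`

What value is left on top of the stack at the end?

-323634

-1  -> [-1]
-2  -> [-1, -2]
-   -> [1]
-30 -> [1, -30]
-28 -> [1, -30, -28]
64  -> [1, -30, -28, 64]
*   -> [1, -30, -1792]
-6  -> [1, -30, -1792, -6]
+   -> [1, -30, -1798]
*   -> [1, 53940]
-   -> [-53939]
0   -> [-53939, 0]
-4  -> [-53939, 0, -4]
/   -> [-53939, 0]
6   -> [-53939, 0, 6]
0   -> [-53939, 0, 6, 0]
+   -> [-53939, 0, 6]
+   -> [-53939, 6]
*   -> [-323634]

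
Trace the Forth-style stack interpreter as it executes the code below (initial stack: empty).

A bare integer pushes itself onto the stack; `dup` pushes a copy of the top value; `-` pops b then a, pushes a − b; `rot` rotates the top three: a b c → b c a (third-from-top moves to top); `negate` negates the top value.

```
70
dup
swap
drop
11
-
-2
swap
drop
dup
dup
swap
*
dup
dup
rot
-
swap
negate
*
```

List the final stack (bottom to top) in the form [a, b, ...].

70      [70]
dup     [70, 70]
swap    [70, 70]
drop    [70]
11      [70, 11]
-       [59]
-2      [59, -2]
swap    [-2, 59]
drop    [-2]
dup     [-2, -2]
dup     [-2, -2, -2]
swap    [-2, -2, -2]
*       [-2, 4]
dup     [-2, 4, 4]
dup     [-2, 4, 4, 4]
rot     [-2, 4, 4, 4]
-       [-2, 4, 0]
swap    [-2, 0, 4]
negate  [-2, 0, -4]
*       [-2, 0]

[-2, 0]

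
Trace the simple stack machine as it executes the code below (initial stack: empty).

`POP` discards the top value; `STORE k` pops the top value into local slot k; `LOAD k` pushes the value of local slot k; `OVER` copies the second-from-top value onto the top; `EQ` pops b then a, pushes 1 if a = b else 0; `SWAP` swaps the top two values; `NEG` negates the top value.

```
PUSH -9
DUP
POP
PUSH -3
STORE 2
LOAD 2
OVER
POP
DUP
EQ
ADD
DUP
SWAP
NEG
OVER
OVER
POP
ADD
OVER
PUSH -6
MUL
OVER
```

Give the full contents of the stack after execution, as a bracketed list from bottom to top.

PUSH -9 -> [-9]
DUP     -> [-9, -9]
POP     -> [-9]
PUSH -3 -> [-9, -3]
STORE 2 -> [-9]
LOAD 2  -> [-9, -3]
OVER    -> [-9, -3, -9]
POP     -> [-9, -3]
DUP     -> [-9, -3, -3]
EQ      -> [-9, 1]
ADD     -> [-8]
DUP     -> [-8, -8]
SWAP    -> [-8, -8]
NEG     -> [-8, 8]
OVER    -> [-8, 8, -8]
OVER    -> [-8, 8, -8, 8]
POP     -> [-8, 8, -8]
ADD     -> [-8, 0]
OVER    -> [-8, 0, -8]
PUSH -6 -> [-8, 0, -8, -6]
MUL     -> [-8, 0, 48]
OVER    -> [-8, 0, 48, 0]

[-8, 0, 48, 0]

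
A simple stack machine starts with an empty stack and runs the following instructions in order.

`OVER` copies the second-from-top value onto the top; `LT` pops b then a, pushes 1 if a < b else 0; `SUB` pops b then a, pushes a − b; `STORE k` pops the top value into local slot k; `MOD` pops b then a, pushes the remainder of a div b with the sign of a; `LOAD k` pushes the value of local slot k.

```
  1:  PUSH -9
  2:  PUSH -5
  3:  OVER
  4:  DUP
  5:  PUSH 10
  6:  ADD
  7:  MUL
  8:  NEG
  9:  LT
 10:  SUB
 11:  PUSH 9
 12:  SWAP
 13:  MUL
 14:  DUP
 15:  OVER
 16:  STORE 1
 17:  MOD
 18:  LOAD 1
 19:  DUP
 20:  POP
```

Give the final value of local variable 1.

-90

PUSH -9 → [-9]
PUSH -5 → [-9, -5]
OVER    → [-9, -5, -9]
DUP     → [-9, -5, -9, -9]
PUSH 10 → [-9, -5, -9, -9, 10]
ADD     → [-9, -5, -9, 1]
MUL     → [-9, -5, -9]
NEG     → [-9, -5, 9]
LT      → [-9, 1]
SUB     → [-10]
PUSH 9  → [-10, 9]
SWAP    → [9, -10]
MUL     → [-90]
DUP     → [-90, -90]
OVER    → [-90, -90, -90]
STORE 1 → [-90, -90]
MOD     → [0]
LOAD 1  → [0, -90]
DUP     → [0, -90, -90]
POP     → [0, -90]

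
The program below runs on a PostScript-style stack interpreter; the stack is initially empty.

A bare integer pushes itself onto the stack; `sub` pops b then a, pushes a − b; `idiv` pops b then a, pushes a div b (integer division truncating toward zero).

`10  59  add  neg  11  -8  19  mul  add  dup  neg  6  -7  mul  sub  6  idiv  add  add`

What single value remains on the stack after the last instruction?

-180

10   -> [10]
59   -> [10, 59]
add  -> [69]
neg  -> [-69]
11   -> [-69, 11]
-8   -> [-69, 11, -8]
19   -> [-69, 11, -8, 19]
mul  -> [-69, 11, -152]
add  -> [-69, -141]
dup  -> [-69, -141, -141]
neg  -> [-69, -141, 141]
6    -> [-69, -141, 141, 6]
-7   -> [-69, -141, 141, 6, -7]
mul  -> [-69, -141, 141, -42]
sub  -> [-69, -141, 183]
6    -> [-69, -141, 183, 6]
idiv -> [-69, -141, 30]
add  -> [-69, -111]
add  -> [-180]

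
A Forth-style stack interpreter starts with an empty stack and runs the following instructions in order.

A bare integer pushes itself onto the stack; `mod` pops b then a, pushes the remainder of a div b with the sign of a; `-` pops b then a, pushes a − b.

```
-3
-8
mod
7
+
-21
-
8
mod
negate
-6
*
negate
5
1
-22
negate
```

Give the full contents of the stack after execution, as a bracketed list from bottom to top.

-3     -> -3
-8     -> -3 -8
mod    -> -3
7      -> -3 7
+      -> 4
-21    -> 4 -21
-      -> 25
8      -> 25 8
mod    -> 1
negate -> -1
-6     -> -1 -6
*      -> 6
negate -> -6
5      -> -6 5
1      -> -6 5 1
-22    -> -6 5 1 -22
negate -> -6 5 1 22

[-6, 5, 1, 22]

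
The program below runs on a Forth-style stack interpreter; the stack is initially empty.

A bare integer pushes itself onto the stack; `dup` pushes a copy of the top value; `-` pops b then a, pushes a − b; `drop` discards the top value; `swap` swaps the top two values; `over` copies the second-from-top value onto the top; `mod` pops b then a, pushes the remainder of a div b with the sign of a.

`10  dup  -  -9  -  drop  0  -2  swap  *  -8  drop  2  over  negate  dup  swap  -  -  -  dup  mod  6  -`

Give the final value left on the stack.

-6

10      10
dup     10 10
-       0
-9      0 -9
-       9
drop    (empty)
0       0
-2      0 -2
swap    -2 0
*       0
-8      0 -8
drop    0
2       0 2
over    0 2 0
negate  0 2 0
dup     0 2 0 0
swap    0 2 0 0
-       0 2 0
-       0 2
-       -2
dup     -2 -2
mod     0
6       0 6
-       -6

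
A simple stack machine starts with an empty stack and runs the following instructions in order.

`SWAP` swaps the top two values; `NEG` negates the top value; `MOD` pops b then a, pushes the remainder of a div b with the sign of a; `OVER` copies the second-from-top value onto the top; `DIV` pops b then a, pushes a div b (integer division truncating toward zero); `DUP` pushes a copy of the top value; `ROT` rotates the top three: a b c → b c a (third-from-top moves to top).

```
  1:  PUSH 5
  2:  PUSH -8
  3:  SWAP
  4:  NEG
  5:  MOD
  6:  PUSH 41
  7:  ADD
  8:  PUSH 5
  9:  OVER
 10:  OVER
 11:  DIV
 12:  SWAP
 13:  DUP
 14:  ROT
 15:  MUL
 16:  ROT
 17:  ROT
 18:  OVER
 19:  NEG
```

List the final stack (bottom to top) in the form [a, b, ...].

PUSH 5  : 5
PUSH -8 : 5 -8
SWAP    : -8 5
NEG     : -8 -5
MOD     : -3
PUSH 41 : -3 41
ADD     : 38
PUSH 5  : 38 5
OVER    : 38 5 38
OVER    : 38 5 38 5
DIV     : 38 5 7
SWAP    : 38 7 5
DUP     : 38 7 5 5
ROT     : 38 5 5 7
MUL     : 38 5 35
ROT     : 5 35 38
ROT     : 35 38 5
OVER    : 35 38 5 38
NEG     : 35 38 5 -38

[35, 38, 5, -38]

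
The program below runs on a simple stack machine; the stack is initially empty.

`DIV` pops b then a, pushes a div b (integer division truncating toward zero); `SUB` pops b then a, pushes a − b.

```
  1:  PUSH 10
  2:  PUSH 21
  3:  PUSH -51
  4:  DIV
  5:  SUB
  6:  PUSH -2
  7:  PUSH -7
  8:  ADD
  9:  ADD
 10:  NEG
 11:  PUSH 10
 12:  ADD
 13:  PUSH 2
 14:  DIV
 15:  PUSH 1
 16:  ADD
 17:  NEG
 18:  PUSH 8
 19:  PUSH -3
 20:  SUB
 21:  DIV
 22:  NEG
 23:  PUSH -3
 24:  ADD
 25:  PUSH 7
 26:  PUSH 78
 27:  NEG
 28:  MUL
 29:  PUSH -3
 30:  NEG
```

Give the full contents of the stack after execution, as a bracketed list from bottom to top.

PUSH 10  : 10
PUSH 21  : 10 21
PUSH -51 : 10 21 -51
DIV      : 10 0
SUB      : 10
PUSH -2  : 10 -2
PUSH -7  : 10 -2 -7
ADD      : 10 -9
ADD      : 1
NEG      : -1
PUSH 10  : -1 10
ADD      : 9
PUSH 2   : 9 2
DIV      : 4
PUSH 1   : 4 1
ADD      : 5
NEG      : -5
PUSH 8   : -5 8
PUSH -3  : -5 8 -3
SUB      : -5 11
DIV      : 0
NEG      : 0
PUSH -3  : 0 -3
ADD      : -3
PUSH 7   : -3 7
PUSH 78  : -3 7 78
NEG      : -3 7 -78
MUL      : -3 -546
PUSH -3  : -3 -546 -3
NEG      : -3 -546 3

[-3, -546, 3]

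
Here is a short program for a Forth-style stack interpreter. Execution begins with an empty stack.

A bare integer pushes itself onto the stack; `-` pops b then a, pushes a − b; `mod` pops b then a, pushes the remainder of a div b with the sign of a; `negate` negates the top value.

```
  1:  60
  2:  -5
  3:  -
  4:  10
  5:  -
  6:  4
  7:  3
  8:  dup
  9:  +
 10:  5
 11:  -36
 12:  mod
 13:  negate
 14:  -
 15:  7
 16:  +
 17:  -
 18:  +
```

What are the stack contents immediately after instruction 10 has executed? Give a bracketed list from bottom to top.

60  -> [60]
-5  -> [60, -5]
-   -> [65]
10  -> [65, 10]
-   -> [55]
4   -> [55, 4]
3   -> [55, 4, 3]
dup -> [55, 4, 3, 3]
+   -> [55, 4, 6]
5   -> [55, 4, 6, 5]

[55, 4, 6, 5]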